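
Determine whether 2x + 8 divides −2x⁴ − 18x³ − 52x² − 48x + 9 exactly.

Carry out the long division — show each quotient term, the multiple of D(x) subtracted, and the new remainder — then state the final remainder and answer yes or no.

R(x) = 9, so D(x) is not a factor of P(x). no

Step 1: lead(−2x⁴ − 18x³ − 52x² − 48x + 9) ÷ lead(D) = −2x⁴ ÷ 2x = −x³. Subtract (−x³)·D = −2x⁴ − 8x³. Remainder: −10x³ − 52x² − 48x + 9.
Step 2: lead(−10x³ − 52x² − 48x + 9) ÷ lead(D) = −10x³ ÷ 2x = −5x². Subtract (−5x²)·D = −10x³ − 40x². Remainder: −12x² − 48x + 9.
Step 3: lead(−12x² − 48x + 9) ÷ lead(D) = −12x² ÷ 2x = −6x. Subtract (−6x)·D = −12x² − 48x. Remainder: 9.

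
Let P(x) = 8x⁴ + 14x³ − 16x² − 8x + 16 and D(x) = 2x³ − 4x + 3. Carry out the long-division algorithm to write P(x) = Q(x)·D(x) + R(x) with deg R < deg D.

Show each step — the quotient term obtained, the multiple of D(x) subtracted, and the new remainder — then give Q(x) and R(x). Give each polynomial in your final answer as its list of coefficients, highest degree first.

Q = [4, 7]; R = [8, -5]

Step 1: lead(8x⁴ + 14x³ − 16x² − 8x + 16) ÷ lead(D) = 8x⁴ ÷ 2x³ = 4x. Subtract (4x)·D = 8x⁴ − 16x² + 12x. Remainder: 14x³ − 20x + 16.
Step 2: lead(14x³ − 20x + 16) ÷ lead(D) = 14x³ ÷ 2x³ = 7. Subtract (7)·D = 14x³ − 28x + 21. Remainder: 8x − 5.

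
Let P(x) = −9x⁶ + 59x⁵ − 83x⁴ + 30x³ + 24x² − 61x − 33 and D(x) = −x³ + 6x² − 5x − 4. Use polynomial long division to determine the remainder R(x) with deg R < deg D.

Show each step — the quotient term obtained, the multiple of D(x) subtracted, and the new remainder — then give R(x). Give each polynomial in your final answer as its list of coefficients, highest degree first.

Step 1: lead(−9x⁶ + 59x⁵ − 83x⁴ + 30x³ + 24x² − 61x − 33) ÷ lead(D) = −9x⁶ ÷ −x³ = 9x³. Subtract (9x³)·D = −9x⁶ + 54x⁵ − 45x⁴ − 36x³. Remainder: 5x⁵ − 38x⁴ + 66x³ + 24x² − 61x − 33.
Step 2: lead(5x⁵ − 38x⁴ + 66x³ + 24x² − 61x − 33) ÷ lead(D) = 5x⁵ ÷ −x³ = −5x². Subtract (−5x²)·D = 5x⁵ − 30x⁴ + 25x³ + 20x². Remainder: −8x⁴ + 41x³ + 4x² − 61x − 33.
Step 3: lead(−8x⁴ + 41x³ + 4x² − 61x − 33) ÷ lead(D) = −8x⁴ ÷ −x³ = 8x. Subtract (8x)·D = −8x⁴ + 48x³ − 40x² − 32x. Remainder: −7x³ + 44x² − 29x − 33.
Step 4: lead(−7x³ + 44x² − 29x − 33) ÷ lead(D) = −7x³ ÷ −x³ = 7. Subtract (7)·D = −7x³ + 42x² − 35x − 28. Remainder: 2x² + 6x − 5.

R = [2, 6, -5]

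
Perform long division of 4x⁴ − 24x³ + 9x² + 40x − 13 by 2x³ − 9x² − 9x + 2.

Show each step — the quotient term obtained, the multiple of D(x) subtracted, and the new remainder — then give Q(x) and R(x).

Step 1: lead(4x⁴ − 24x³ + 9x² + 40x − 13) ÷ lead(D) = 4x⁴ ÷ 2x³ = 2x. Subtract (2x)·D = 4x⁴ − 18x³ − 18x² + 4x. Remainder: −6x³ + 27x² + 36x − 13.
Step 2: lead(−6x³ + 27x² + 36x − 13) ÷ lead(D) = −6x³ ÷ 2x³ = −3. Subtract (−3)·D = −6x³ + 27x² + 27x − 6. Remainder: 9x − 7.

Q(x) = 2x − 3; R(x) = 9x − 7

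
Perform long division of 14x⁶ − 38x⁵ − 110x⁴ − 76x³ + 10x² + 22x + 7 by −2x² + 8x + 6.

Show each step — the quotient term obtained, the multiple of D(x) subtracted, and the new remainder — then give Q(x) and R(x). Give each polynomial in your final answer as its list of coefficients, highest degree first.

Step 1: lead(14x⁶ − 38x⁵ − 110x⁴ − 76x³ + 10x² + 22x + 7) ÷ lead(D) = 14x⁶ ÷ −2x² = −7x⁴. Subtract (−7x⁴)·D = 14x⁶ − 56x⁵ − 42x⁴. Remainder: 18x⁵ − 68x⁴ − 76x³ + 10x² + 22x + 7.
Step 2: lead(18x⁵ − 68x⁴ − 76x³ + 10x² + 22x + 7) ÷ lead(D) = 18x⁵ ÷ −2x² = −9x³. Subtract (−9x³)·D = 18x⁵ − 72x⁴ − 54x³. Remainder: 4x⁴ − 22x³ + 10x² + 22x + 7.
Step 3: lead(4x⁴ − 22x³ + 10x² + 22x + 7) ÷ lead(D) = 4x⁴ ÷ −2x² = −2x². Subtract (−2x²)·D = 4x⁴ − 16x³ − 12x². Remainder: −6x³ + 22x² + 22x + 7.
Step 4: lead(−6x³ + 22x² + 22x + 7) ÷ lead(D) = −6x³ ÷ −2x² = 3x. Subtract (3x)·D = −6x³ + 24x² + 18x. Remainder: −2x² + 4x + 7.
Step 5: lead(−2x² + 4x + 7) ÷ lead(D) = −2x² ÷ −2x² = 1. Subtract (1)·D = −2x² + 8x + 6. Remainder: −4x + 1.

Q = [-7, -9, -2, 3, 1]; R = [-4, 1]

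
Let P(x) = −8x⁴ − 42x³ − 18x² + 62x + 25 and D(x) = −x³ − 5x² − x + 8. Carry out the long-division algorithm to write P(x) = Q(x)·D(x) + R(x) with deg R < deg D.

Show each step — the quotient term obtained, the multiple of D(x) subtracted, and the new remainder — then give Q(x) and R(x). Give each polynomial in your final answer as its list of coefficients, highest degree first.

Q = [8, 2]; R = [9]

Step 1: lead(−8x⁴ − 42x³ − 18x² + 62x + 25) ÷ lead(D) = −8x⁴ ÷ −x³ = 8x. Subtract (8x)·D = −8x⁴ − 40x³ − 8x² + 64x. Remainder: −2x³ − 10x² − 2x + 25.
Step 2: lead(−2x³ − 10x² − 2x + 25) ÷ lead(D) = −2x³ ÷ −x³ = 2. Subtract (2)·D = −2x³ − 10x² − 2x + 16. Remainder: 9.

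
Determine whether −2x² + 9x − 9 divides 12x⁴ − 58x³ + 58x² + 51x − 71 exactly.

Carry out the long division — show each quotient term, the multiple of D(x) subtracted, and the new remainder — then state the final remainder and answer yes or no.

R(x) = 6x − 8, so D(x) is not a factor of P(x). no

Step 1: lead(12x⁴ − 58x³ + 58x² + 51x − 71) ÷ lead(D) = 12x⁴ ÷ −2x² = −6x². Subtract (−6x²)·D = 12x⁴ − 54x³ + 54x². Remainder: −4x³ + 4x² + 51x − 71.
Step 2: lead(−4x³ + 4x² + 51x − 71) ÷ lead(D) = −4x³ ÷ −2x² = 2x. Subtract (2x)·D = −4x³ + 18x² − 18x. Remainder: −14x² + 69x − 71.
Step 3: lead(−14x² + 69x − 71) ÷ lead(D) = −14x² ÷ −2x² = 7. Subtract (7)·D = −14x² + 63x − 63. Remainder: 6x − 8.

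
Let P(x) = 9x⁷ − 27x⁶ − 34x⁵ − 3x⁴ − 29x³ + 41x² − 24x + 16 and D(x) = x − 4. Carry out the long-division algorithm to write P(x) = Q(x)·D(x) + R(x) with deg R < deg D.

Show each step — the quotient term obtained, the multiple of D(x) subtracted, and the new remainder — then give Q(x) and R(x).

Step 1: lead(9x⁷ − 27x⁶ − 34x⁵ − 3x⁴ − 29x³ + 41x² − 24x + 16) ÷ lead(D) = 9x⁷ ÷ x = 9x⁶. Subtract (9x⁶)·D = 9x⁷ − 36x⁶. Remainder: 9x⁶ − 34x⁵ − 3x⁴ − 29x³ + 41x² − 24x + 16.
Step 2: lead(9x⁶ − 34x⁵ − 3x⁴ − 29x³ + 41x² − 24x + 16) ÷ lead(D) = 9x⁶ ÷ x = 9x⁵. Subtract (9x⁵)·D = 9x⁶ − 36x⁵. Remainder: 2x⁵ − 3x⁴ − 29x³ + 41x² − 24x + 16.
Step 3: lead(2x⁵ − 3x⁴ − 29x³ + 41x² − 24x + 16) ÷ lead(D) = 2x⁵ ÷ x = 2x⁴. Subtract (2x⁴)·D = 2x⁵ − 8x⁴. Remainder: 5x⁴ − 29x³ + 41x² − 24x + 16.
Step 4: lead(5x⁴ − 29x³ + 41x² − 24x + 16) ÷ lead(D) = 5x⁴ ÷ x = 5x³. Subtract (5x³)·D = 5x⁴ − 20x³. Remainder: −9x³ + 41x² − 24x + 16.
Step 5: lead(−9x³ + 41x² − 24x + 16) ÷ lead(D) = −9x³ ÷ x = −9x². Subtract (−9x²)·D = −9x³ + 36x². Remainder: 5x² − 24x + 16.
Step 6: lead(5x² − 24x + 16) ÷ lead(D) = 5x² ÷ x = 5x. Subtract (5x)·D = 5x² − 20x. Remainder: −4x + 16.
Step 7: lead(−4x + 16) ÷ lead(D) = −4x ÷ x = −4. Subtract (−4)·D = −4x + 16. Remainder: 0.

Q(x) = 9x⁶ + 9x⁵ + 2x⁴ + 5x³ − 9x² + 5x − 4; R(x) = 0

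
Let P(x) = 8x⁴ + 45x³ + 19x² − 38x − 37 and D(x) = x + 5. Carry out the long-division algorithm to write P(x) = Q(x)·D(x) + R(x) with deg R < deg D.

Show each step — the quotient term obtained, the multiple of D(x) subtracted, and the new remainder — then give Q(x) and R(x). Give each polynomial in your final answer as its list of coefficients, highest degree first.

Q = [8, 5, -6, -8]; R = [3]

Step 1: lead(8x⁴ + 45x³ + 19x² − 38x − 37) ÷ lead(D) = 8x⁴ ÷ x = 8x³. Subtract (8x³)·D = 8x⁴ + 40x³. Remainder: 5x³ + 19x² − 38x − 37.
Step 2: lead(5x³ + 19x² − 38x − 37) ÷ lead(D) = 5x³ ÷ x = 5x². Subtract (5x²)·D = 5x³ + 25x². Remainder: −6x² − 38x − 37.
Step 3: lead(−6x² − 38x − 37) ÷ lead(D) = −6x² ÷ x = −6x. Subtract (−6x)·D = −6x² − 30x. Remainder: −8x − 37.
Step 4: lead(−8x − 37) ÷ lead(D) = −8x ÷ x = −8. Subtract (−8)·D = −8x − 40. Remainder: 3.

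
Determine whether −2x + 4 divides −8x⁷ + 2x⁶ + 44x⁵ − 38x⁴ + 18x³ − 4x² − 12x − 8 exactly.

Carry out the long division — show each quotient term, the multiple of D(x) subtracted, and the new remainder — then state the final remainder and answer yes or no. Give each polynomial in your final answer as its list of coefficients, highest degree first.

Step 1: lead(−8x⁷ + 2x⁶ + 44x⁵ − 38x⁴ + 18x³ − 4x² − 12x − 8) ÷ lead(D) = −8x⁷ ÷ −2x = 4x⁶. Subtract (4x⁶)·D = −8x⁷ + 16x⁶. Remainder: −14x⁶ + 44x⁵ − 38x⁴ + 18x³ − 4x² − 12x − 8.
Step 2: lead(−14x⁶ + 44x⁵ − 38x⁴ + 18x³ − 4x² − 12x − 8) ÷ lead(D) = −14x⁶ ÷ −2x = 7x⁵. Subtract (7x⁵)·D = −14x⁶ + 28x⁵. Remainder: 16x⁵ − 38x⁴ + 18x³ − 4x² − 12x − 8.
Step 3: lead(16x⁵ − 38x⁴ + 18x³ − 4x² − 12x − 8) ÷ lead(D) = 16x⁵ ÷ −2x = −8x⁴. Subtract (−8x⁴)·D = 16x⁵ − 32x⁴. Remainder: −6x⁴ + 18x³ − 4x² − 12x − 8.
Step 4: lead(−6x⁴ + 18x³ − 4x² − 12x − 8) ÷ lead(D) = −6x⁴ ÷ −2x = 3x³. Subtract (3x³)·D = −6x⁴ + 12x³. Remainder: 6x³ − 4x² − 12x − 8.
Step 5: lead(6x³ − 4x² − 12x − 8) ÷ lead(D) = 6x³ ÷ −2x = −3x². Subtract (−3x²)·D = 6x³ − 12x². Remainder: 8x² − 12x − 8.
Step 6: lead(8x² − 12x − 8) ÷ lead(D) = 8x² ÷ −2x = −4x. Subtract (−4x)·D = 8x² − 16x. Remainder: 4x − 8.
Step 7: lead(4x − 8) ÷ lead(D) = 4x ÷ −2x = −2. Subtract (−2)·D = 4x − 8. Remainder: 0.

R = [0], so D(x) is a factor of P(x). yes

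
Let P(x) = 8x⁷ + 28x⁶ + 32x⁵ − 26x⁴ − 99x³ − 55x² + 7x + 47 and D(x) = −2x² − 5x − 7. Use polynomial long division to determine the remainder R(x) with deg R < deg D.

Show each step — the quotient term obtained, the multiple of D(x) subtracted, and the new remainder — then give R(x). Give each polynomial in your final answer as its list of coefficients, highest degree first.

R = [-2]

Step 1: lead(8x⁷ + 28x⁶ + 32x⁵ − 26x⁴ − 99x³ − 55x² + 7x + 47) ÷ lead(D) = 8x⁷ ÷ −2x² = −4x⁵. Subtract (−4x⁵)·D = 8x⁷ + 20x⁶ + 28x⁵. Remainder: 8x⁶ + 4x⁵ − 26x⁴ − 99x³ − 55x² + 7x + 47.
Step 2: lead(8x⁶ + 4x⁵ − 26x⁴ − 99x³ − 55x² + 7x + 47) ÷ lead(D) = 8x⁶ ÷ −2x² = −4x⁴. Subtract (−4x⁴)·D = 8x⁶ + 20x⁵ + 28x⁴. Remainder: −16x⁵ − 54x⁴ − 99x³ − 55x² + 7x + 47.
Step 3: lead(−16x⁵ − 54x⁴ − 99x³ − 55x² + 7x + 47) ÷ lead(D) = −16x⁵ ÷ −2x² = 8x³. Subtract (8x³)·D = −16x⁵ − 40x⁴ − 56x³. Remainder: −14x⁴ − 43x³ − 55x² + 7x + 47.
Step 4: lead(−14x⁴ − 43x³ − 55x² + 7x + 47) ÷ lead(D) = −14x⁴ ÷ −2x² = 7x². Subtract (7x²)·D = −14x⁴ − 35x³ − 49x². Remainder: −8x³ − 6x² + 7x + 47.
Step 5: lead(−8x³ − 6x² + 7x + 47) ÷ lead(D) = −8x³ ÷ −2x² = 4x. Subtract (4x)·D = −8x³ − 20x² − 28x. Remainder: 14x² + 35x + 47.
Step 6: lead(14x² + 35x + 47) ÷ lead(D) = 14x² ÷ −2x² = −7. Subtract (−7)·D = 14x² + 35x + 49. Remainder: −2.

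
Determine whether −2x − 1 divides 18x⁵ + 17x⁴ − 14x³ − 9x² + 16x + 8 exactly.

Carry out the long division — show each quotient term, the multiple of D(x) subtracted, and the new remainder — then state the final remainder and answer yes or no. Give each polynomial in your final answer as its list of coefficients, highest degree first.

Step 1: lead(18x⁵ + 17x⁴ − 14x³ − 9x² + 16x + 8) ÷ lead(D) = 18x⁵ ÷ −2x = −9x⁴. Subtract (−9x⁴)·D = 18x⁵ + 9x⁴. Remainder: 8x⁴ − 14x³ − 9x² + 16x + 8.
Step 2: lead(8x⁴ − 14x³ − 9x² + 16x + 8) ÷ lead(D) = 8x⁴ ÷ −2x = −4x³. Subtract (−4x³)·D = 8x⁴ + 4x³. Remainder: −18x³ − 9x² + 16x + 8.
Step 3: lead(−18x³ − 9x² + 16x + 8) ÷ lead(D) = −18x³ ÷ −2x = 9x². Subtract (9x²)·D = −18x³ − 9x². Remainder: 16x + 8.
Step 4: lead(16x + 8) ÷ lead(D) = 16x ÷ −2x = −8. Subtract (−8)·D = 16x + 8. Remainder: 0.

R = [0], so D(x) is a factor of P(x). yes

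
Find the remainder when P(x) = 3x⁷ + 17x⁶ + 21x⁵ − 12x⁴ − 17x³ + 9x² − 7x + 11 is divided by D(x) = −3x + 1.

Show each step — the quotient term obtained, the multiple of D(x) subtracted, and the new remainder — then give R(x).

R(x) = 9

Step 1: lead(3x⁷ + 17x⁶ + 21x⁵ − 12x⁴ − 17x³ + 9x² − 7x + 11) ÷ lead(D) = 3x⁷ ÷ −3x = −x⁶. Subtract (−x⁶)·D = 3x⁷ − x⁶. Remainder: 18x⁶ + 21x⁵ − 12x⁴ − 17x³ + 9x² − 7x + 11.
Step 2: lead(18x⁶ + 21x⁵ − 12x⁴ − 17x³ + 9x² − 7x + 11) ÷ lead(D) = 18x⁶ ÷ −3x = −6x⁵. Subtract (−6x⁵)·D = 18x⁶ − 6x⁵. Remainder: 27x⁵ − 12x⁴ − 17x³ + 9x² − 7x + 11.
Step 3: lead(27x⁵ − 12x⁴ − 17x³ + 9x² − 7x + 11) ÷ lead(D) = 27x⁵ ÷ −3x = −9x⁴. Subtract (−9x⁴)·D = 27x⁵ − 9x⁴. Remainder: −3x⁴ − 17x³ + 9x² − 7x + 11.
Step 4: lead(−3x⁴ − 17x³ + 9x² − 7x + 11) ÷ lead(D) = −3x⁴ ÷ −3x = x³. Subtract (x³)·D = −3x⁴ + x³. Remainder: −18x³ + 9x² − 7x + 11.
Step 5: lead(−18x³ + 9x² − 7x + 11) ÷ lead(D) = −18x³ ÷ −3x = 6x². Subtract (6x²)·D = −18x³ + 6x². Remainder: 3x² − 7x + 11.
Step 6: lead(3x² − 7x + 11) ÷ lead(D) = 3x² ÷ −3x = −x. Subtract (−x)·D = 3x² − x. Remainder: −6x + 11.
Step 7: lead(−6x + 11) ÷ lead(D) = −6x ÷ −3x = 2. Subtract (2)·D = −6x + 2. Remainder: 9.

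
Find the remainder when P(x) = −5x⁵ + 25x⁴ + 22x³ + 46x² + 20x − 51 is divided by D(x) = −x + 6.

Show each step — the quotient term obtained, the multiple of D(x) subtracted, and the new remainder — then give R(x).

R(x) = −3

Step 1: lead(−5x⁵ + 25x⁴ + 22x³ + 46x² + 20x − 51) ÷ lead(D) = −5x⁵ ÷ −x = 5x⁴. Subtract (5x⁴)·D = −5x⁵ + 30x⁴. Remainder: −5x⁴ + 22x³ + 46x² + 20x − 51.
Step 2: lead(−5x⁴ + 22x³ + 46x² + 20x − 51) ÷ lead(D) = −5x⁴ ÷ −x = 5x³. Subtract (5x³)·D = −5x⁴ + 30x³. Remainder: −8x³ + 46x² + 20x − 51.
Step 3: lead(−8x³ + 46x² + 20x − 51) ÷ lead(D) = −8x³ ÷ −x = 8x². Subtract (8x²)·D = −8x³ + 48x². Remainder: −2x² + 20x − 51.
Step 4: lead(−2x² + 20x − 51) ÷ lead(D) = −2x² ÷ −x = 2x. Subtract (2x)·D = −2x² + 12x. Remainder: 8x − 51.
Step 5: lead(8x − 51) ÷ lead(D) = 8x ÷ −x = −8. Subtract (−8)·D = 8x − 48. Remainder: −3.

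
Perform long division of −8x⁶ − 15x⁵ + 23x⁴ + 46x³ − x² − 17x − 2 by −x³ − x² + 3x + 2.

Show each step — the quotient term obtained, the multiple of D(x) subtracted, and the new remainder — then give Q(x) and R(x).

Q(x) = 8x³ + 7x² − 6x − 3; R(x) = 4x + 4

Step 1: lead(−8x⁶ − 15x⁵ + 23x⁴ + 46x³ − x² − 17x − 2) ÷ lead(D) = −8x⁶ ÷ −x³ = 8x³. Subtract (8x³)·D = −8x⁶ − 8x⁵ + 24x⁴ + 16x³. Remainder: −7x⁵ − x⁴ + 30x³ − x² − 17x − 2.
Step 2: lead(−7x⁵ − x⁴ + 30x³ − x² − 17x − 2) ÷ lead(D) = −7x⁵ ÷ −x³ = 7x². Subtract (7x²)·D = −7x⁵ − 7x⁴ + 21x³ + 14x². Remainder: 6x⁴ + 9x³ − 15x² − 17x − 2.
Step 3: lead(6x⁴ + 9x³ − 15x² − 17x − 2) ÷ lead(D) = 6x⁴ ÷ −x³ = −6x. Subtract (−6x)·D = 6x⁴ + 6x³ − 18x² − 12x. Remainder: 3x³ + 3x² − 5x − 2.
Step 4: lead(3x³ + 3x² − 5x − 2) ÷ lead(D) = 3x³ ÷ −x³ = −3. Subtract (−3)·D = 3x³ + 3x² − 9x − 6. Remainder: 4x + 4.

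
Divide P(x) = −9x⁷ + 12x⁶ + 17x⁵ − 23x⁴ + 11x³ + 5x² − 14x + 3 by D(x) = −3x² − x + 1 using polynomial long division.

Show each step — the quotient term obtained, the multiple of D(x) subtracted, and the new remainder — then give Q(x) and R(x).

Step 1: lead(−9x⁷ + 12x⁶ + 17x⁵ − 23x⁴ + 11x³ + 5x² − 14x + 3) ÷ lead(D) = −9x⁷ ÷ −3x² = 3x⁵. Subtract (3x⁵)·D = −9x⁷ − 3x⁶ + 3x⁵. Remainder: 15x⁶ + 14x⁵ − 23x⁴ + 11x³ + 5x² − 14x + 3.
Step 2: lead(15x⁶ + 14x⁵ − 23x⁴ + 11x³ + 5x² − 14x + 3) ÷ lead(D) = 15x⁶ ÷ −3x² = −5x⁴. Subtract (−5x⁴)·D = 15x⁶ + 5x⁵ − 5x⁴. Remainder: 9x⁵ − 18x⁴ + 11x³ + 5x² − 14x + 3.
Step 3: lead(9x⁵ − 18x⁴ + 11x³ + 5x² − 14x + 3) ÷ lead(D) = 9x⁵ ÷ −3x² = −3x³. Subtract (−3x³)·D = 9x⁵ + 3x⁴ − 3x³. Remainder: −21x⁴ + 14x³ + 5x² − 14x + 3.
Step 4: lead(−21x⁴ + 14x³ + 5x² − 14x + 3) ÷ lead(D) = −21x⁴ ÷ −3x² = 7x². Subtract (7x²)·D = −21x⁴ − 7x³ + 7x². Remainder: 21x³ − 2x² − 14x + 3.
Step 5: lead(21x³ − 2x² − 14x + 3) ÷ lead(D) = 21x³ ÷ −3x² = −7x. Subtract (−7x)·D = 21x³ + 7x² − 7x. Remainder: −9x² − 7x + 3.
Step 6: lead(−9x² − 7x + 3) ÷ lead(D) = −9x² ÷ −3x² = 3. Subtract (3)·D = −9x² − 3x + 3. Remainder: −4x.

Q(x) = 3x⁵ − 5x⁴ − 3x³ + 7x² − 7x + 3; R(x) = −4x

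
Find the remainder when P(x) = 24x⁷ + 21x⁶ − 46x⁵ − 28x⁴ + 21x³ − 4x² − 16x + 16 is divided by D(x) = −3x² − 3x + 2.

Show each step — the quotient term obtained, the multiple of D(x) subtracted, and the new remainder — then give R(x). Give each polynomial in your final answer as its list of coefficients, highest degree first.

R = [8]

Step 1: lead(24x⁷ + 21x⁶ − 46x⁵ − 28x⁴ + 21x³ − 4x² − 16x + 16) ÷ lead(D) = 24x⁷ ÷ −3x² = −8x⁵. Subtract (−8x⁵)·D = 24x⁷ + 24x⁶ − 16x⁵. Remainder: −3x⁶ − 30x⁵ − 28x⁴ + 21x³ − 4x² − 16x + 16.
Step 2: lead(−3x⁶ − 30x⁵ − 28x⁴ + 21x³ − 4x² − 16x + 16) ÷ lead(D) = −3x⁶ ÷ −3x² = x⁴. Subtract (x⁴)·D = −3x⁶ − 3x⁵ + 2x⁴. Remainder: −27x⁵ − 30x⁴ + 21x³ − 4x² − 16x + 16.
Step 3: lead(−27x⁵ − 30x⁴ + 21x³ − 4x² − 16x + 16) ÷ lead(D) = −27x⁵ ÷ −3x² = 9x³. Subtract (9x³)·D = −27x⁵ − 27x⁴ + 18x³. Remainder: −3x⁴ + 3x³ − 4x² − 16x + 16.
Step 4: lead(−3x⁴ + 3x³ − 4x² − 16x + 16) ÷ lead(D) = −3x⁴ ÷ −3x² = x². Subtract (x²)·D = −3x⁴ − 3x³ + 2x². Remainder: 6x³ − 6x² − 16x + 16.
Step 5: lead(6x³ − 6x² − 16x + 16) ÷ lead(D) = 6x³ ÷ −3x² = −2x. Subtract (−2x)·D = 6x³ + 6x² − 4x. Remainder: −12x² − 12x + 16.
Step 6: lead(−12x² − 12x + 16) ÷ lead(D) = −12x² ÷ −3x² = 4. Subtract (4)·D = −12x² − 12x + 8. Remainder: 8.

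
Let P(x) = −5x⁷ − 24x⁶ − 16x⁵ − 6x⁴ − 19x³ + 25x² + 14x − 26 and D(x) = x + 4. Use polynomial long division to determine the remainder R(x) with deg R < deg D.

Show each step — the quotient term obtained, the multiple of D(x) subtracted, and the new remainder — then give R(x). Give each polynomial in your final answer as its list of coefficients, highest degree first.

R = [-2]

Step 1: lead(−5x⁷ − 24x⁶ − 16x⁵ − 6x⁴ − 19x³ + 25x² + 14x − 26) ÷ lead(D) = −5x⁷ ÷ x = −5x⁶. Subtract (−5x⁶)·D = −5x⁷ − 20x⁶. Remainder: −4x⁶ − 16x⁵ − 6x⁴ − 19x³ + 25x² + 14x − 26.
Step 2: lead(−4x⁶ − 16x⁵ − 6x⁴ − 19x³ + 25x² + 14x − 26) ÷ lead(D) = −4x⁶ ÷ x = −4x⁵. Subtract (−4x⁵)·D = −4x⁶ − 16x⁵. Remainder: −6x⁴ − 19x³ + 25x² + 14x − 26.
Step 3: lead(−6x⁴ − 19x³ + 25x² + 14x − 26) ÷ lead(D) = −6x⁴ ÷ x = −6x³. Subtract (−6x³)·D = −6x⁴ − 24x³. Remainder: 5x³ + 25x² + 14x − 26.
Step 4: lead(5x³ + 25x² + 14x − 26) ÷ lead(D) = 5x³ ÷ x = 5x². Subtract (5x²)·D = 5x³ + 20x². Remainder: 5x² + 14x − 26.
Step 5: lead(5x² + 14x − 26) ÷ lead(D) = 5x² ÷ x = 5x. Subtract (5x)·D = 5x² + 20x. Remainder: −6x − 26.
Step 6: lead(−6x − 26) ÷ lead(D) = −6x ÷ x = −6. Subtract (−6)·D = −6x − 24. Remainder: −2.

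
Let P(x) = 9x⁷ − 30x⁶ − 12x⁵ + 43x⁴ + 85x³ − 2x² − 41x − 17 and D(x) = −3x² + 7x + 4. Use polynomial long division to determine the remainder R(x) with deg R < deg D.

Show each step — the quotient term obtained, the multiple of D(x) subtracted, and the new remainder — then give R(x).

R(x) = −5

Step 1: lead(9x⁷ − 30x⁶ − 12x⁵ + 43x⁴ + 85x³ − 2x² − 41x − 17) ÷ lead(D) = 9x⁷ ÷ −3x² = −3x⁵. Subtract (−3x⁵)·D = 9x⁷ − 21x⁶ − 12x⁵. Remainder: −9x⁶ + 43x⁴ + 85x³ − 2x² − 41x − 17.
Step 2: lead(−9x⁶ + 43x⁴ + 85x³ − 2x² − 41x − 17) ÷ lead(D) = −9x⁶ ÷ −3x² = 3x⁴. Subtract (3x⁴)·D = −9x⁶ + 21x⁵ + 12x⁴. Remainder: −21x⁵ + 31x⁴ + 85x³ − 2x² − 41x − 17.
Step 3: lead(−21x⁵ + 31x⁴ + 85x³ − 2x² − 41x − 17) ÷ lead(D) = −21x⁵ ÷ −3x² = 7x³. Subtract (7x³)·D = −21x⁵ + 49x⁴ + 28x³. Remainder: −18x⁴ + 57x³ − 2x² − 41x − 17.
Step 4: lead(−18x⁴ + 57x³ − 2x² − 41x − 17) ÷ lead(D) = −18x⁴ ÷ −3x² = 6x². Subtract (6x²)·D = −18x⁴ + 42x³ + 24x². Remainder: 15x³ − 26x² − 41x − 17.
Step 5: lead(15x³ − 26x² − 41x − 17) ÷ lead(D) = 15x³ ÷ −3x² = −5x. Subtract (−5x)·D = 15x³ − 35x² − 20x. Remainder: 9x² − 21x − 17.
Step 6: lead(9x² − 21x − 17) ÷ lead(D) = 9x² ÷ −3x² = −3. Subtract (−3)·D = 9x² − 21x − 12. Remainder: −5.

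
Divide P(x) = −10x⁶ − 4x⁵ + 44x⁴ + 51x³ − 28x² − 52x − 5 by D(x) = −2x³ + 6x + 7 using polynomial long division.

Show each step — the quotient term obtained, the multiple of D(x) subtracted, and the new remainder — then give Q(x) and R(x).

Step 1: lead(−10x⁶ − 4x⁵ + 44x⁴ + 51x³ − 28x² − 52x − 5) ÷ lead(D) = −10x⁶ ÷ −2x³ = 5x³. Subtract (5x³)·D = −10x⁶ + 30x⁴ + 35x³. Remainder: −4x⁵ + 14x⁴ + 16x³ − 28x² − 52x − 5.
Step 2: lead(−4x⁵ + 14x⁴ + 16x³ − 28x² − 52x − 5) ÷ lead(D) = −4x⁵ ÷ −2x³ = 2x². Subtract (2x²)·D = −4x⁵ + 12x³ + 14x². Remainder: 14x⁴ + 4x³ − 42x² − 52x − 5.
Step 3: lead(14x⁴ + 4x³ − 42x² − 52x − 5) ÷ lead(D) = 14x⁴ ÷ −2x³ = −7x. Subtract (−7x)·D = 14x⁴ − 42x² − 49x. Remainder: 4x³ − 3x − 5.
Step 4: lead(4x³ − 3x − 5) ÷ lead(D) = 4x³ ÷ −2x³ = −2. Subtract (−2)·D = 4x³ − 12x − 14. Remainder: 9x + 9.

Q(x) = 5x³ + 2x² − 7x − 2; R(x) = 9x + 9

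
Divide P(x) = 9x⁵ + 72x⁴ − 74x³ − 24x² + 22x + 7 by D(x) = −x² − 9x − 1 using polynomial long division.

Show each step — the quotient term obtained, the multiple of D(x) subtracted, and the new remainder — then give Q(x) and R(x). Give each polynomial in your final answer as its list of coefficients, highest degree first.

Q = [-9, 9, 2, -3]; R = [-3, 4]

Step 1: lead(9x⁵ + 72x⁴ − 74x³ − 24x² + 22x + 7) ÷ lead(D) = 9x⁵ ÷ −x² = −9x³. Subtract (−9x³)·D = 9x⁵ + 81x⁴ + 9x³. Remainder: −9x⁴ − 83x³ − 24x² + 22x + 7.
Step 2: lead(−9x⁴ − 83x³ − 24x² + 22x + 7) ÷ lead(D) = −9x⁴ ÷ −x² = 9x². Subtract (9x²)·D = −9x⁴ − 81x³ − 9x². Remainder: −2x³ − 15x² + 22x + 7.
Step 3: lead(−2x³ − 15x² + 22x + 7) ÷ lead(D) = −2x³ ÷ −x² = 2x. Subtract (2x)·D = −2x³ − 18x² − 2x. Remainder: 3x² + 24x + 7.
Step 4: lead(3x² + 24x + 7) ÷ lead(D) = 3x² ÷ −x² = −3. Subtract (−3)·D = 3x² + 27x + 3. Remainder: −3x + 4.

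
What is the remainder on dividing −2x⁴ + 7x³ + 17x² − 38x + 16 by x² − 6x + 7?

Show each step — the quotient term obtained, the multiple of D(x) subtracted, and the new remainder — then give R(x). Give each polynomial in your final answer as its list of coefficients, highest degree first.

R = [3, 9]

Step 1: lead(−2x⁴ + 7x³ + 17x² − 38x + 16) ÷ lead(D) = −2x⁴ ÷ x² = −2x². Subtract (−2x²)·D = −2x⁴ + 12x³ − 14x². Remainder: −5x³ + 31x² − 38x + 16.
Step 2: lead(−5x³ + 31x² − 38x + 16) ÷ lead(D) = −5x³ ÷ x² = −5x. Subtract (−5x)·D = −5x³ + 30x² − 35x. Remainder: x² − 3x + 16.
Step 3: lead(x² − 3x + 16) ÷ lead(D) = x² ÷ x² = 1. Subtract (1)·D = x² − 6x + 7. Remainder: 3x + 9.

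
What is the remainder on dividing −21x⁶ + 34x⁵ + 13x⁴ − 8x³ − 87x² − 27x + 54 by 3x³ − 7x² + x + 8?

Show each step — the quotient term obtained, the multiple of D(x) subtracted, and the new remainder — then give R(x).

R(x) = 7x + 6

Step 1: lead(−21x⁶ + 34x⁵ + 13x⁴ − 8x³ − 87x² − 27x + 54) ÷ lead(D) = −21x⁶ ÷ 3x³ = −7x³. Subtract (−7x³)·D = −21x⁶ + 49x⁵ − 7x⁴ − 56x³. Remainder: −15x⁵ + 20x⁴ + 48x³ − 87x² − 27x + 54.
Step 2: lead(−15x⁵ + 20x⁴ + 48x³ − 87x² − 27x + 54) ÷ lead(D) = −15x⁵ ÷ 3x³ = −5x². Subtract (−5x²)·D = −15x⁵ + 35x⁴ − 5x³ − 40x². Remainder: −15x⁴ + 53x³ − 47x² − 27x + 54.
Step 3: lead(−15x⁴ + 53x³ − 47x² − 27x + 54) ÷ lead(D) = −15x⁴ ÷ 3x³ = −5x. Subtract (−5x)·D = −15x⁴ + 35x³ − 5x² − 40x. Remainder: 18x³ − 42x² + 13x + 54.
Step 4: lead(18x³ − 42x² + 13x + 54) ÷ lead(D) = 18x³ ÷ 3x³ = 6. Subtract (6)·D = 18x³ − 42x² + 6x + 48. Remainder: 7x + 6.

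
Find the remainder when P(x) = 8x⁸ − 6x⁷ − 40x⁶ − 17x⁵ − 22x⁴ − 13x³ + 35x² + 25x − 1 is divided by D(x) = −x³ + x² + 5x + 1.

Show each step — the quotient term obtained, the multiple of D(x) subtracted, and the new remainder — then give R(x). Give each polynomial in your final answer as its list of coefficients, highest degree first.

R = [3, -4]

Step 1: lead(8x⁸ − 6x⁷ − 40x⁶ − 17x⁵ − 22x⁴ − 13x³ + 35x² + 25x − 1) ÷ lead(D) = 8x⁸ ÷ −x³ = −8x⁵. Subtract (−8x⁵)·D = 8x⁸ − 8x⁷ − 40x⁶ − 8x⁵. Remainder: 2x⁷ − 9x⁵ − 22x⁴ − 13x³ + 35x² + 25x − 1.
Step 2: lead(2x⁷ − 9x⁵ − 22x⁴ − 13x³ + 35x² + 25x − 1) ÷ lead(D) = 2x⁷ ÷ −x³ = −2x⁴. Subtract (−2x⁴)·D = 2x⁷ − 2x⁶ − 10x⁵ − 2x⁴. Remainder: 2x⁶ + x⁵ − 20x⁴ − 13x³ + 35x² + 25x − 1.
Step 3: lead(2x⁶ + x⁵ − 20x⁴ − 13x³ + 35x² + 25x − 1) ÷ lead(D) = 2x⁶ ÷ −x³ = −2x³. Subtract (−2x³)·D = 2x⁶ − 2x⁵ − 10x⁴ − 2x³. Remainder: 3x⁵ − 10x⁴ − 11x³ + 35x² + 25x − 1.
Step 4: lead(3x⁵ − 10x⁴ − 11x³ + 35x² + 25x − 1) ÷ lead(D) = 3x⁵ ÷ −x³ = −3x². Subtract (−3x²)·D = 3x⁵ − 3x⁴ − 15x³ − 3x². Remainder: −7x⁴ + 4x³ + 38x² + 25x − 1.
Step 5: lead(−7x⁴ + 4x³ + 38x² + 25x − 1) ÷ lead(D) = −7x⁴ ÷ −x³ = 7x. Subtract (7x)·D = −7x⁴ + 7x³ + 35x² + 7x. Remainder: −3x³ + 3x² + 18x − 1.
Step 6: lead(−3x³ + 3x² + 18x − 1) ÷ lead(D) = −3x³ ÷ −x³ = 3. Subtract (3)·D = −3x³ + 3x² + 15x + 3. Remainder: 3x − 4.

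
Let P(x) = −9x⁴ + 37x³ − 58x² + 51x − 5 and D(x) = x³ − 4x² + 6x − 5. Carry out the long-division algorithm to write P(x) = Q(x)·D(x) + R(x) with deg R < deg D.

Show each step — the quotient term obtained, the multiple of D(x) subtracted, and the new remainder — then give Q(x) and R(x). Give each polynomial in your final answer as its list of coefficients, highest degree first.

Step 1: lead(−9x⁴ + 37x³ − 58x² + 51x − 5) ÷ lead(D) = −9x⁴ ÷ x³ = −9x. Subtract (−9x)·D = −9x⁴ + 36x³ − 54x² + 45x. Remainder: x³ − 4x² + 6x − 5.
Step 2: lead(x³ − 4x² + 6x − 5) ÷ lead(D) = x³ ÷ x³ = 1. Subtract (1)·D = x³ − 4x² + 6x − 5. Remainder: 0.

Q = [-9, 1]; R = [0]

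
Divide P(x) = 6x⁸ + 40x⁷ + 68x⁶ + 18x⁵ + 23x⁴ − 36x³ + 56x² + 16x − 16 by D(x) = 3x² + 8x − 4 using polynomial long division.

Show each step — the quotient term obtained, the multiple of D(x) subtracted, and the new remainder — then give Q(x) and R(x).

Q(x) = 2x⁶ + 8x⁵ + 4x⁴ + 6x³ − 3x² + 4x + 4; R(x) = 0

Step 1: lead(6x⁸ + 40x⁷ + 68x⁶ + 18x⁵ + 23x⁴ − 36x³ + 56x² + 16x − 16) ÷ lead(D) = 6x⁸ ÷ 3x² = 2x⁶. Subtract (2x⁶)·D = 6x⁸ + 16x⁷ − 8x⁶. Remainder: 24x⁷ + 76x⁶ + 18x⁵ + 23x⁴ − 36x³ + 56x² + 16x − 16.
Step 2: lead(24x⁷ + 76x⁶ + 18x⁵ + 23x⁴ − 36x³ + 56x² + 16x − 16) ÷ lead(D) = 24x⁷ ÷ 3x² = 8x⁵. Subtract (8x⁵)·D = 24x⁷ + 64x⁶ − 32x⁵. Remainder: 12x⁶ + 50x⁵ + 23x⁴ − 36x³ + 56x² + 16x − 16.
Step 3: lead(12x⁶ + 50x⁵ + 23x⁴ − 36x³ + 56x² + 16x − 16) ÷ lead(D) = 12x⁶ ÷ 3x² = 4x⁴. Subtract (4x⁴)·D = 12x⁶ + 32x⁵ − 16x⁴. Remainder: 18x⁵ + 39x⁴ − 36x³ + 56x² + 16x − 16.
Step 4: lead(18x⁵ + 39x⁴ − 36x³ + 56x² + 16x − 16) ÷ lead(D) = 18x⁵ ÷ 3x² = 6x³. Subtract (6x³)·D = 18x⁵ + 48x⁴ − 24x³. Remainder: −9x⁴ − 12x³ + 56x² + 16x − 16.
Step 5: lead(−9x⁴ − 12x³ + 56x² + 16x − 16) ÷ lead(D) = −9x⁴ ÷ 3x² = −3x². Subtract (−3x²)·D = −9x⁴ − 24x³ + 12x². Remainder: 12x³ + 44x² + 16x − 16.
Step 6: lead(12x³ + 44x² + 16x − 16) ÷ lead(D) = 12x³ ÷ 3x² = 4x. Subtract (4x)·D = 12x³ + 32x² − 16x. Remainder: 12x² + 32x − 16.
Step 7: lead(12x² + 32x − 16) ÷ lead(D) = 12x² ÷ 3x² = 4. Subtract (4)·D = 12x² + 32x − 16. Remainder: 0.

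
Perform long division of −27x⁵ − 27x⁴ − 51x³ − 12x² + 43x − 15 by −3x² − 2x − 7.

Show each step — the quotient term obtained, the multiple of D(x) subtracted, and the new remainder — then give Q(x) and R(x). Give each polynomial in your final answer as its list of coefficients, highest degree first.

Q = [9, 3, -6, 1]; R = [3, -8]

Step 1: lead(−27x⁵ − 27x⁴ − 51x³ − 12x² + 43x − 15) ÷ lead(D) = −27x⁵ ÷ −3x² = 9x³. Subtract (9x³)·D = −27x⁵ − 18x⁴ − 63x³. Remainder: −9x⁴ + 12x³ − 12x² + 43x − 15.
Step 2: lead(−9x⁴ + 12x³ − 12x² + 43x − 15) ÷ lead(D) = −9x⁴ ÷ −3x² = 3x². Subtract (3x²)·D = −9x⁴ − 6x³ − 21x². Remainder: 18x³ + 9x² + 43x − 15.
Step 3: lead(18x³ + 9x² + 43x − 15) ÷ lead(D) = 18x³ ÷ −3x² = −6x. Subtract (−6x)·D = 18x³ + 12x² + 42x. Remainder: −3x² + x − 15.
Step 4: lead(−3x² + x − 15) ÷ lead(D) = −3x² ÷ −3x² = 1. Subtract (1)·D = −3x² − 2x − 7. Remainder: 3x − 8.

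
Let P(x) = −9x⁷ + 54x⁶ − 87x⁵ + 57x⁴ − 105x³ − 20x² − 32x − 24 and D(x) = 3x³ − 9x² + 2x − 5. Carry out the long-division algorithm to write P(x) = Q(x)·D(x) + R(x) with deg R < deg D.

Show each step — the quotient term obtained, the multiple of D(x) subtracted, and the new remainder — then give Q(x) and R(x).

Step 1: lead(−9x⁷ + 54x⁶ − 87x⁵ + 57x⁴ − 105x³ − 20x² − 32x − 24) ÷ lead(D) = −9x⁷ ÷ 3x³ = −3x⁴. Subtract (−3x⁴)·D = −9x⁷ + 27x⁶ − 6x⁵ + 15x⁴. Remainder: 27x⁶ − 81x⁵ + 42x⁴ − 105x³ − 20x² − 32x − 24.
Step 2: lead(27x⁶ − 81x⁵ + 42x⁴ − 105x³ − 20x² − 32x − 24) ÷ lead(D) = 27x⁶ ÷ 3x³ = 9x³. Subtract (9x³)·D = 27x⁶ − 81x⁵ + 18x⁴ − 45x³. Remainder: 24x⁴ − 60x³ − 20x² − 32x − 24.
Step 3: lead(24x⁴ − 60x³ − 20x² − 32x − 24) ÷ lead(D) = 24x⁴ ÷ 3x³ = 8x. Subtract (8x)·D = 24x⁴ − 72x³ + 16x² − 40x. Remainder: 12x³ − 36x² + 8x − 24.
Step 4: lead(12x³ − 36x² + 8x − 24) ÷ lead(D) = 12x³ ÷ 3x³ = 4. Subtract (4)·D = 12x³ − 36x² + 8x − 20. Remainder: −4.

Q(x) = −3x⁴ + 9x³ + 8x + 4; R(x) = −4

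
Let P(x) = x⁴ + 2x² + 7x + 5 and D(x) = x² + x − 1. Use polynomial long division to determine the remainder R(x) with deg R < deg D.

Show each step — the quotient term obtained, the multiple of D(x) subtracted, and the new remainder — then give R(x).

R(x) = 2x + 9

Step 1: lead(x⁴ + 2x² + 7x + 5) ÷ lead(D) = x⁴ ÷ x² = x². Subtract (x²)·D = x⁴ + x³ − x². Remainder: −x³ + 3x² + 7x + 5.
Step 2: lead(−x³ + 3x² + 7x + 5) ÷ lead(D) = −x³ ÷ x² = −x. Subtract (−x)·D = −x³ − x² + x. Remainder: 4x² + 6x + 5.
Step 3: lead(4x² + 6x + 5) ÷ lead(D) = 4x² ÷ x² = 4. Subtract (4)·D = 4x² + 4x − 4. Remainder: 2x + 9.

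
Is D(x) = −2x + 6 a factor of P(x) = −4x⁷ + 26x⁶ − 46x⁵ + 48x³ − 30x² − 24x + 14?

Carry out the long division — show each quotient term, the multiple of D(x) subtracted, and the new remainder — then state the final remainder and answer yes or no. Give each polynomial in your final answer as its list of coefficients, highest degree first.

R = [-4], so D(x) is not a factor of P(x). no

Step 1: lead(−4x⁷ + 26x⁶ − 46x⁵ + 48x³ − 30x² − 24x + 14) ÷ lead(D) = −4x⁷ ÷ −2x = 2x⁶. Subtract (2x⁶)·D = −4x⁷ + 12x⁶. Remainder: 14x⁶ − 46x⁵ + 48x³ − 30x² − 24x + 14.
Step 2: lead(14x⁶ − 46x⁵ + 48x³ − 30x² − 24x + 14) ÷ lead(D) = 14x⁶ ÷ −2x = −7x⁵. Subtract (−7x⁵)·D = 14x⁶ − 42x⁵. Remainder: −4x⁵ + 48x³ − 30x² − 24x + 14.
Step 3: lead(−4x⁵ + 48x³ − 30x² − 24x + 14) ÷ lead(D) = −4x⁵ ÷ −2x = 2x⁴. Subtract (2x⁴)·D = −4x⁵ + 12x⁴. Remainder: −12x⁴ + 48x³ − 30x² − 24x + 14.
Step 4: lead(−12x⁴ + 48x³ − 30x² − 24x + 14) ÷ lead(D) = −12x⁴ ÷ −2x = 6x³. Subtract (6x³)·D = −12x⁴ + 36x³. Remainder: 12x³ − 30x² − 24x + 14.
Step 5: lead(12x³ − 30x² − 24x + 14) ÷ lead(D) = 12x³ ÷ −2x = −6x². Subtract (−6x²)·D = 12x³ − 36x². Remainder: 6x² − 24x + 14.
Step 6: lead(6x² − 24x + 14) ÷ lead(D) = 6x² ÷ −2x = −3x. Subtract (−3x)·D = 6x² − 18x. Remainder: −6x + 14.
Step 7: lead(−6x + 14) ÷ lead(D) = −6x ÷ −2x = 3. Subtract (3)·D = −6x + 18. Remainder: −4.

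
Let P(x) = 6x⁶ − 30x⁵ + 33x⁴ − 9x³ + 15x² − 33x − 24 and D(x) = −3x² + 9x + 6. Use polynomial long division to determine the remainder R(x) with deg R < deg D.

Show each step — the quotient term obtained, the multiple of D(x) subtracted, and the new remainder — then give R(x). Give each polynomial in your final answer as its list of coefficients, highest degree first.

Step 1: lead(6x⁶ − 30x⁵ + 33x⁴ − 9x³ + 15x² − 33x − 24) ÷ lead(D) = 6x⁶ ÷ −3x² = −2x⁴. Subtract (−2x⁴)·D = 6x⁶ − 18x⁵ − 12x⁴. Remainder: −12x⁵ + 45x⁴ − 9x³ + 15x² − 33x − 24.
Step 2: lead(−12x⁵ + 45x⁴ − 9x³ + 15x² − 33x − 24) ÷ lead(D) = −12x⁵ ÷ −3x² = 4x³. Subtract (4x³)·D = −12x⁵ + 36x⁴ + 24x³. Remainder: 9x⁴ − 33x³ + 15x² − 33x − 24.
Step 3: lead(9x⁴ − 33x³ + 15x² − 33x − 24) ÷ lead(D) = 9x⁴ ÷ −3x² = −3x². Subtract (−3x²)·D = 9x⁴ − 27x³ − 18x². Remainder: −6x³ + 33x² − 33x − 24.
Step 4: lead(−6x³ + 33x² − 33x − 24) ÷ lead(D) = −6x³ ÷ −3x² = 2x. Subtract (2x)·D = −6x³ + 18x² + 12x. Remainder: 15x² − 45x − 24.
Step 5: lead(15x² − 45x − 24) ÷ lead(D) = 15x² ÷ −3x² = −5. Subtract (−5)·D = 15x² − 45x − 30. Remainder: 6.

R = [6]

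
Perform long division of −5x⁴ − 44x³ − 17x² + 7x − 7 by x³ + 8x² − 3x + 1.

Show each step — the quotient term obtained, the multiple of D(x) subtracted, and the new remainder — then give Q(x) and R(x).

Q(x) = −5x − 4; R(x) = −3

Step 1: lead(−5x⁴ − 44x³ − 17x² + 7x − 7) ÷ lead(D) = −5x⁴ ÷ x³ = −5x. Subtract (−5x)·D = −5x⁴ − 40x³ + 15x² − 5x. Remainder: −4x³ − 32x² + 12x − 7.
Step 2: lead(−4x³ − 32x² + 12x − 7) ÷ lead(D) = −4x³ ÷ x³ = −4. Subtract (−4)·D = −4x³ − 32x² + 12x − 4. Remainder: −3.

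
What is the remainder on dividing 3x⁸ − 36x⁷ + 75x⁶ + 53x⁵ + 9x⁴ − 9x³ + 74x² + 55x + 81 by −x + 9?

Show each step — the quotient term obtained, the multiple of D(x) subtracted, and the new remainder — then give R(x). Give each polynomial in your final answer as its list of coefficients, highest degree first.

R = [9]

Step 1: lead(3x⁸ − 36x⁷ + 75x⁶ + 53x⁵ + 9x⁴ − 9x³ + 74x² + 55x + 81) ÷ lead(D) = 3x⁸ ÷ −x = −3x⁷. Subtract (−3x⁷)·D = 3x⁸ − 27x⁷. Remainder: −9x⁷ + 75x⁶ + 53x⁵ + 9x⁴ − 9x³ + 74x² + 55x + 81.
Step 2: lead(−9x⁷ + 75x⁶ + 53x⁵ + 9x⁴ − 9x³ + 74x² + 55x + 81) ÷ lead(D) = −9x⁷ ÷ −x = 9x⁶. Subtract (9x⁶)·D = −9x⁷ + 81x⁶. Remainder: −6x⁶ + 53x⁵ + 9x⁴ − 9x³ + 74x² + 55x + 81.
Step 3: lead(−6x⁶ + 53x⁵ + 9x⁴ − 9x³ + 74x² + 55x + 81) ÷ lead(D) = −6x⁶ ÷ −x = 6x⁵. Subtract (6x⁵)·D = −6x⁶ + 54x⁵. Remainder: −x⁵ + 9x⁴ − 9x³ + 74x² + 55x + 81.
Step 4: lead(−x⁵ + 9x⁴ − 9x³ + 74x² + 55x + 81) ÷ lead(D) = −x⁵ ÷ −x = x⁴. Subtract (x⁴)·D = −x⁵ + 9x⁴. Remainder: −9x³ + 74x² + 55x + 81.
Step 5: lead(−9x³ + 74x² + 55x + 81) ÷ lead(D) = −9x³ ÷ −x = 9x². Subtract (9x²)·D = −9x³ + 81x². Remainder: −7x² + 55x + 81.
Step 6: lead(−7x² + 55x + 81) ÷ lead(D) = −7x² ÷ −x = 7x. Subtract (7x)·D = −7x² + 63x. Remainder: −8x + 81.
Step 7: lead(−8x + 81) ÷ lead(D) = −8x ÷ −x = 8. Subtract (8)·D = −8x + 72. Remainder: 9.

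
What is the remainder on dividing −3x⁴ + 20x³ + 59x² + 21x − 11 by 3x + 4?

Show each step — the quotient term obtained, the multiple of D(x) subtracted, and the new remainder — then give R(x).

Step 1: lead(−3x⁴ + 20x³ + 59x² + 21x − 11) ÷ lead(D) = −3x⁴ ÷ 3x = −x³. Subtract (−x³)·D = −3x⁴ − 4x³. Remainder: 24x³ + 59x² + 21x − 11.
Step 2: lead(24x³ + 59x² + 21x − 11) ÷ lead(D) = 24x³ ÷ 3x = 8x². Subtract (8x²)·D = 24x³ + 32x². Remainder: 27x² + 21x − 11.
Step 3: lead(27x² + 21x − 11) ÷ lead(D) = 27x² ÷ 3x = 9x. Subtract (9x)·D = 27x² + 36x. Remainder: −15x − 11.
Step 4: lead(−15x − 11) ÷ lead(D) = −15x ÷ 3x = −5. Subtract (−5)·D = −15x − 20. Remainder: 9.

R(x) = 9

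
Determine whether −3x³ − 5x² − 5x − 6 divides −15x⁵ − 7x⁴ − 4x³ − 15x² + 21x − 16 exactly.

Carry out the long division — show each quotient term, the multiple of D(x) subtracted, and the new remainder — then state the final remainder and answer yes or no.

R(x) = 2, so D(x) is not a factor of P(x). no

Step 1: lead(−15x⁵ − 7x⁴ − 4x³ − 15x² + 21x − 16) ÷ lead(D) = −15x⁵ ÷ −3x³ = 5x². Subtract (5x²)·D = −15x⁵ − 25x⁴ − 25x³ − 30x². Remainder: 18x⁴ + 21x³ + 15x² + 21x − 16.
Step 2: lead(18x⁴ + 21x³ + 15x² + 21x − 16) ÷ lead(D) = 18x⁴ ÷ −3x³ = −6x. Subtract (−6x)·D = 18x⁴ + 30x³ + 30x² + 36x. Remainder: −9x³ − 15x² − 15x − 16.
Step 3: lead(−9x³ − 15x² − 15x − 16) ÷ lead(D) = −9x³ ÷ −3x³ = 3. Subtract (3)·D = −9x³ − 15x² − 15x − 18. Remainder: 2.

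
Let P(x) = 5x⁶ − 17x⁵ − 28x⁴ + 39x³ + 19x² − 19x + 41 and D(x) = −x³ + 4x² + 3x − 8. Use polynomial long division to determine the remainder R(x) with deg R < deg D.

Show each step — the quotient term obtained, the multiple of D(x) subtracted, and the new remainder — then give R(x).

Step 1: lead(5x⁶ − 17x⁵ − 28x⁴ + 39x³ + 19x² − 19x + 41) ÷ lead(D) = 5x⁶ ÷ −x³ = −5x³. Subtract (−5x³)·D = 5x⁶ − 20x⁵ − 15x⁴ + 40x³. Remainder: 3x⁵ − 13x⁴ − x³ + 19x² − 19x + 41.
Step 2: lead(3x⁵ − 13x⁴ − x³ + 19x² − 19x + 41) ÷ lead(D) = 3x⁵ ÷ −x³ = −3x². Subtract (−3x²)·D = 3x⁵ − 12x⁴ − 9x³ + 24x². Remainder: −x⁴ + 8x³ − 5x² − 19x + 41.
Step 3: lead(−x⁴ + 8x³ − 5x² − 19x + 41) ÷ lead(D) = −x⁴ ÷ −x³ = x. Subtract (x)·D = −x⁴ + 4x³ + 3x² − 8x. Remainder: 4x³ − 8x² − 11x + 41.
Step 4: lead(4x³ − 8x² − 11x + 41) ÷ lead(D) = 4x³ ÷ −x³ = −4. Subtract (−4)·D = 4x³ − 16x² − 12x + 32. Remainder: 8x² + x + 9.

R(x) = 8x² + x + 9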